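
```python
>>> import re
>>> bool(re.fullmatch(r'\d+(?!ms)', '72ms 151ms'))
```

Because the assertion is negative and zero-width, positions next to the forbidden text are skipped.
`re.fullmatch` is like wrapping the pattern in `^…$` (in single-line mode).
Here the string isn't matched end-to-end, so the call returns None, and `bool(None)` is False.

False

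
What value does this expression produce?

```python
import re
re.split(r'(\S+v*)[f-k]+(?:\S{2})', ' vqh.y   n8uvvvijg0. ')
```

This matches one or more of a non-whitespace character, then zero or more of a literal 'v' (captured); then one or more of a character in [f-k]; then exactly 2 of a non-whitespace character (non-capturing group).
Matches to split on: at [1:6] → 'vqh.y'; at [9:20] → 'n8uvvvijg0.'.
`re.split` interleaves the captured-group text with the surrounding fragments.

[' ', 'vq', '   ', 'n8uvvvij', ' ']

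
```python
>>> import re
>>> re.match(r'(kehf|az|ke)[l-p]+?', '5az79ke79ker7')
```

None

`re.match` won't scan ahead — the pattern has to work from the very first character.
Here the string doesn't start with a match, so the call returns None.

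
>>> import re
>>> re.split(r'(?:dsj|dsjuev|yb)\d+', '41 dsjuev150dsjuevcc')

['41 ', 'dsjuevcc']

Matches to split on: at [3:12] → 'dsjuev150'.
Each match becomes a cut point; 2 segments remain.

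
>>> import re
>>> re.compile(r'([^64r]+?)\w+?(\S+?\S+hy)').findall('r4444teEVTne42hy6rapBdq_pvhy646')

[('t', 'EVTne42hy6rapBdq_pvhy')]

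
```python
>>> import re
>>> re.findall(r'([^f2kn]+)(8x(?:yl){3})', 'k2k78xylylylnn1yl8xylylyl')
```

The pattern matches one or more of any character except [f2kn] (captured); then the literal '8x', then the literal 'yl' repeated 3 times (captured).
2 groups means each result is a tuple of 2 captured strings — 2 here.

[('7', '8xylylyl'), ('1yl', '8xylylyl')]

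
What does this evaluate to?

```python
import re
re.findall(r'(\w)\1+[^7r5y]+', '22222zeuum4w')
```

`\1` has to match the exact text group 1 already captured.
Scanning left to right: at [0:12] match '22222zeuum4w', group 1 = '2'.
`findall` collects group 1 from the one match (1 total).

['2']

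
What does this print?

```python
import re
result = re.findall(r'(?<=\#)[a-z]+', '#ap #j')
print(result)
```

['ap', 'j']

Because the assertion is zero-width, the text it checks is not consumed and won't appear in the result.
`findall` yields the raw match text (2 of them) because the pattern has no groups.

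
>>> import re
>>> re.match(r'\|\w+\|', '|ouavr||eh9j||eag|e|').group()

`match` is anchored at position 0; if the pattern doesn't fit there, it returns None.
The match spans [0:7] → '|ouavr|'.

'|ouavr|'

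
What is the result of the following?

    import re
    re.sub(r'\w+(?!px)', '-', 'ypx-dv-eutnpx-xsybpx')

'-------'

A negative assertion filters positions out without eating any characters.
Matches: at [0:3] → 'ypx'; at [4:6] → 'dv'; at [7:13] → 'eutnpx'; at [14:20] → 'xsybpx'.
Every occurrence is swapped for '-'.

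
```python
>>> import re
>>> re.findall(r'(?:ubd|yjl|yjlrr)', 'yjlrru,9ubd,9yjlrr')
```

Branches in `(...|...)` are attempted left-to-right; the first branch that allows the whole pattern to succeed is taken.
With no groups in the pattern, `findall` gives back each whole match — 3 here.

['yjl', 'ubd', 'yjl']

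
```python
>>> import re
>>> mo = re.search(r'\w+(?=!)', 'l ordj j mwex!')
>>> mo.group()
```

'mwex'

The positive lookaround only admits positions where the adjacent text matches; those characters stay outside the span.
The match spans [9:13] → 'mwex'.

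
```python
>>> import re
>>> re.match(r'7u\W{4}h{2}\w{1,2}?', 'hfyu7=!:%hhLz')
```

None

This matches the literal '7u', then exactly 4 of a non-word character; then exactly 2 of the literal 'h', then 1 to 2 of a word character (lazy).
`re.match` only tries the pattern at the start of the string.
Here the pattern fails at index 0, so the call returns None.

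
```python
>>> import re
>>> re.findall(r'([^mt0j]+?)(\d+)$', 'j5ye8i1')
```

The pattern matches one or more of any character except [mt0j] (lazy) (captured); then one or more of a digit (captured); then anchored at the end.
Scanning left to right: at [1:7] match '5ye8i1', groups = ('5ye8i', '1').
With 2 capturing groups, `findall` returns a 2-tuple per match.

[('5ye8i', '1')]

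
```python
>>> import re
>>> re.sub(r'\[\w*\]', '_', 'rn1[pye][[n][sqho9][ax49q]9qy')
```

'rn1_[___9qy'

`sub` substitutes '_' at each match site.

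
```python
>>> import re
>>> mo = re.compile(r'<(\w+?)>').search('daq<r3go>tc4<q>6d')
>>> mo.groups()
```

('r3go',)

The match spans [3:9] → '<r3go>'.
Captured: group 1 = 'r3go'.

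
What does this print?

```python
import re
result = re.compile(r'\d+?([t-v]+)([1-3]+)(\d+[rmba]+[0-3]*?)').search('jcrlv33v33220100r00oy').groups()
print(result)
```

('v', '3322', '0100r')

The match spans [5:17] → '33v33220100r'.
Captured: group 1 = 'v', group 2 = '3322', group 3 = '0100r'.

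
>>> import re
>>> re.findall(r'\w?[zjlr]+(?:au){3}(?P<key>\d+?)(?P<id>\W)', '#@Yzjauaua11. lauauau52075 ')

The pattern matches optionally a word character, then one or more of one of [zjlr], then the literal 'au' repeated 3 times; then one or more of a digit (lazy) (captured as 'key'); then a non-word character (captured as 'id').
Scanning left to right: at [14:27] match 'lauauau52075 ', groups = ('52075', ' ').
With 2 capturing groups, `findall` returns a 2-tuple per match.

[('52075', ' ')]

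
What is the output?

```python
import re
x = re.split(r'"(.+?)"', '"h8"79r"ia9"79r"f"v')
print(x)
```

['', 'h8', '79r', 'ia9', '79r', 'f', 'v']

The `?` after the quantifier makes it lazy — it takes as little as possible before letting the rest of the pattern try.
`re.split` interleaves the captured-group text with the surrounding fragments.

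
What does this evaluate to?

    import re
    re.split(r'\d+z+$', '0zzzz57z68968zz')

['0zzzz57z', '']

This matches one or more of a digit; then one or more of a literal 'z'; then anchored at the end.
Each match becomes a cut point; 2 segments remain.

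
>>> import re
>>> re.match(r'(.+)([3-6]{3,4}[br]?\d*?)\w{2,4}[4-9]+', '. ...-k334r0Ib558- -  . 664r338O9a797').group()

Pattern: one or more of any character (captured); then 3 to 4 of a character in [3-6], then optionally one of [br], then zero or more of a digit (lazy) (captured); then 2 to 4 of a word character; then one or more of a character in [4-9].
A non-greedy quantifier consumes as few characters as it can — just enough that the remainder of the pattern still matches from where it stops; whatever follows it matches normally.
`match` is anchored at position 0; if the pattern doesn't fit there, it returns None.
The match spans [0:33] → '. ...-k334r0Ib558- -  . 664r338O9'.
Captured: group 1 = '. ...-k334r0Ib558- -  . ', group 2 = '664r'.

'. ...-k334r0Ib558- -  . 664r338O9'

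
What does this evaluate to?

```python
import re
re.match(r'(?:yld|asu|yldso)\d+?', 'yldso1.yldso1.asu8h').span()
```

(0, 6)

`re.match` won't scan ahead — the pattern has to work from the very first character.
The match spans [0:6] → 'yldso1'.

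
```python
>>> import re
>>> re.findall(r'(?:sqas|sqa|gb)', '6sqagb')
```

['sqa', 'gb']

`findall` yields the raw match text (2 of them) because the pattern has no groups.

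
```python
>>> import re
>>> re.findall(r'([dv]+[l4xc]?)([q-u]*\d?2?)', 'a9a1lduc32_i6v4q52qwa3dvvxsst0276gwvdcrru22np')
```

[('d', 'u'), ('v4', 'q52'), ('dvvx', 'sst02'), ('vdc', 'rru22')]

`findall` packs the 2 group values into a tuple for every match.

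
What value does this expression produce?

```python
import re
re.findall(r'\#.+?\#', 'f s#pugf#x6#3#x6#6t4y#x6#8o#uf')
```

['#pugf#', '#3#', '#6t4y#', '#8o#']

Walking the string: at [3:9] → '#pugf#'; at [11:14] → '#3#'; at [16:22] → '#6t4y#'; at [24:28] → '#8o#'.
`findall` yields the raw match text (4 of them) because the pattern has no groups.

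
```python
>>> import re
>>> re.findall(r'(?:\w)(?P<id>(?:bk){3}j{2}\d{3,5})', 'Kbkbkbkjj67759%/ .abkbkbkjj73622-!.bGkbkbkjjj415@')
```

The pattern matches a word character (non-capturing group); then the literal 'bk' repeated 3 times, then exactly 2 of a literal 'j', then 3 to 5 of a digit (captured as 'id').
Matches: at [0:14] match 'Kbkbkbkjj67759', group 1 = 'bkbkbkjj67759'; at [18:32] match 'abkbkbkjj73622', group 1 = 'bkbkbkjj73622'.
One capturing group, so `findall` returns just the captured substring from each match — 2 in all.

['bkbkbkjj67759', 'bkbkbkjj73622']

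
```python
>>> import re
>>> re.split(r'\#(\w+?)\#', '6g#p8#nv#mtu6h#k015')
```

['6g', 'p8', 'nv', 'mtu6h', 'k015']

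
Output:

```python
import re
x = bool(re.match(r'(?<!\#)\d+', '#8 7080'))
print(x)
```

False

Because the assertion is negative and zero-width, positions next to the forbidden text are skipped.
`re.match` won't scan ahead — the pattern has to work from the very first character.
Here the string doesn't start with a match, so the call returns None, and `bool(None)` is False.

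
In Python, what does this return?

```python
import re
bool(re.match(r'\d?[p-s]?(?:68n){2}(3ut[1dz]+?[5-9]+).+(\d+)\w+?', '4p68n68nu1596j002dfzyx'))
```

False

`re.match` only tries the pattern at the start of the string.
Here the pattern fails at index 0, so the call returns None, and `bool(None)` is False.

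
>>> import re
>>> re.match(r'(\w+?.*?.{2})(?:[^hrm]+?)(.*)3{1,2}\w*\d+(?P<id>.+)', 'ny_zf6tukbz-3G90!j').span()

The pattern matches one or more of a word character (lazy), then zero or more of any character (lazy), then exactly 2 of any character (captured); then one or more of any character except [hrm] (lazy) (non-capturing group); then zero or more of any character (captured); then 1 to 2 of a literal '3', then zero or more of a word character, then one or more of a digit; then one or more of any character (captured as 'id').
`re.match` only tries the pattern at the start of the string.
The match spans [0:18] → 'ny_zf6tukbz-3G90!j'.
Captured: group 1 = 'ny_', group 2 = 'f6tukbz-', group 3 = '!j'.

(0, 18)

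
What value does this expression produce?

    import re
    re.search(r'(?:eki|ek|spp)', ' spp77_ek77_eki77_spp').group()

'spp'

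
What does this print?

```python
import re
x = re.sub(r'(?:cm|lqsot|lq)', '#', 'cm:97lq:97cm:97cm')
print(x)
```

#:97#:97#:97#

Matches: at [0:2] → 'cm'; at [5:7] → 'lq'; at [10:12] → 'cm'; at [15:17] → 'cm'.
Every occurrence is swapped for '#'.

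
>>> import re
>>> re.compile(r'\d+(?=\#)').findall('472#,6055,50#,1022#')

Lookahead/lookbehind check context without consuming it, so the matched span excludes the asserted characters.
Walking the string: at [0:3] → '472'; at [10:12] → '50'; at [14:18] → '1022'.
With no groups in the pattern, `findall` gives back each whole match — 3 here.

['472', '50', '1022']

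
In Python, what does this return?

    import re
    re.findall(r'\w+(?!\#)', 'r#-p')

['p']

The negative lookahead/lookbehind blocks any match where the forbidden context is present.
Walking the string: at [3:4] → 'p'.
No capturing groups, so `findall` returns the 1 full match string.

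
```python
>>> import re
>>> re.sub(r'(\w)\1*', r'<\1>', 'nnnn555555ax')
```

`\1` has to match the exact text group 1 already captured.
The replacement refers to a captured group, so each match is rewritten using its own captured text.

'<n><5><a><x>'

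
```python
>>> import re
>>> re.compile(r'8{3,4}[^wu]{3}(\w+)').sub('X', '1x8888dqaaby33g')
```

'1xX'

This matches 3 to 4 of the literal '8', then exactly 3 of any character except [wu]; then one or more of a word character (captured).
Matches: at [2:15] → '8888dqaaby33g'.
Each match is replaced by 'X'.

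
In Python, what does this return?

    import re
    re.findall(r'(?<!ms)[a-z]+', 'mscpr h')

['mscpr', 'h']

`(?!…)`/`(?<!…)` only lets a position through if the neighbouring text does NOT match; no characters are consumed.
Matches: at [0:5] → 'mscpr'; at [6:7] → 'h'.
No capturing groups, so `findall` returns the 2 full match strings.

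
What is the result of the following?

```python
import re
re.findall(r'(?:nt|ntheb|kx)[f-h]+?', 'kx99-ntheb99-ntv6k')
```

['nth']

No capturing groups, so `findall` returns the 1 full match string.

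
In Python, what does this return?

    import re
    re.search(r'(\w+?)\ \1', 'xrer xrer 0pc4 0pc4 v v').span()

(0, 9)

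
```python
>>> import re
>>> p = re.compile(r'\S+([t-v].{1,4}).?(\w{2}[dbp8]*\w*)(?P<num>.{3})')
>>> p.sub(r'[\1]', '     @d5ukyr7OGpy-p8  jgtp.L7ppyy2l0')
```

'     [ukyr7]  [tp.L7]'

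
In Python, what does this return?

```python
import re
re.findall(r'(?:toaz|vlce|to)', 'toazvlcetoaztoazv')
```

Alternation isn't longest-match — the leftmost alternative that fits at this position is chosen.
Matches: at [0:4] → 'toaz'; at [4:8] → 'vlce'; at [8:12] → 'toaz'; at [12:16] → 'toaz'.
No capturing groups, so `findall` returns the 4 full match strings.

['toaz', 'vlce', 'toaz', 'toaz']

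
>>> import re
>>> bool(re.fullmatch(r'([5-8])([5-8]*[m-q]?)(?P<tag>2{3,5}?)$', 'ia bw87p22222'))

False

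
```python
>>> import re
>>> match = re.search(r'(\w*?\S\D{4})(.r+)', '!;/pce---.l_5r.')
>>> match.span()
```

Pattern: zero or more of a word character (lazy), then a non-whitespace character, then exactly 4 of a non-digit (captured); then any character, then one or more of the literal 'r' (captured).
`search` walks the string left to right and returns the first match it finds.
The match spans [7:14] → '--.l_5r'.
Captured: group 1 = '--.l_', group 2 = '5r'.

(7, 14)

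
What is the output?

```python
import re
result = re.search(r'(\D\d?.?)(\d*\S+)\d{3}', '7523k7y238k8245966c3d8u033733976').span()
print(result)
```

(4, 32)

Pattern: a non-digit, then optionally a digit, then optionally any character (captured); then zero or more of a digit, then one or more of a non-whitespace character (captured); then exactly 3 of a digit.
Unlike `match`, `search` isn't anchored — it looks for the pattern anywhere in the string.
The match spans [4:32] → 'k7y238k8245966c3d8u033733976'.
Captured: group 1 = 'k7y', group 2 = '238k8245966c3d8u033733'.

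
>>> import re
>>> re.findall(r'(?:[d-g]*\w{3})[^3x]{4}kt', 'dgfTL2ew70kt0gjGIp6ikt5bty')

['dgfTL2ew70kt', 'gjGIp6ikt']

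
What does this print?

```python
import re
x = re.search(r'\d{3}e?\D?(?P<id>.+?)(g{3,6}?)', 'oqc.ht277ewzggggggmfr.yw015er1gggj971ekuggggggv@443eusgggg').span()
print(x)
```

Lazy quantifiers expand one character at a time until the remainder of the pattern can match.
The match spans [6:15] → '277ewzggg'.

(6, 15)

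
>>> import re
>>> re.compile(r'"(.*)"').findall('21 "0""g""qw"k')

['0""g""qw']

Because there's exactly one group, `findall` drops the full match and keeps group 1 from the one hit.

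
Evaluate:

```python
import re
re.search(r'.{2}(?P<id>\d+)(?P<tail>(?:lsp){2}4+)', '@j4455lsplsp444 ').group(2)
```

'lsplsp444'

This matches exactly 2 of any character; then one or more of a digit (captured as 'id'); then the literal 'lsp' repeated 2 times, then one or more of the literal '4' (captured as 'tail').
`re.search` scans for the first position where the pattern succeeds.
The match spans [0:15] → '@j4455lsplsp444'.
Captured: group 1 = '4455', group 2 = 'lsplsp444'.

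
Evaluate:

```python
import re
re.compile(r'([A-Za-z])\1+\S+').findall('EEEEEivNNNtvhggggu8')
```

['E']

`\1` is not a pattern — it's the concrete string captured by group 1, re-applied verbatim.
One capturing group, so `findall` returns just the captured substring from the one match — 1 in all.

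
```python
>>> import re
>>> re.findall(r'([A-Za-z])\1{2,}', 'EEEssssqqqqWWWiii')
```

The backreference `\1` re-matches whatever the first group consumed, character for character.
`findall` collects group 1 from each match (5 total).

['E', 's', 'q', 'W', 'i']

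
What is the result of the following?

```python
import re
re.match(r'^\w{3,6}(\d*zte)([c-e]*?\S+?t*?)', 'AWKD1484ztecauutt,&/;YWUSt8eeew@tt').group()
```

'AWKD1484ztec'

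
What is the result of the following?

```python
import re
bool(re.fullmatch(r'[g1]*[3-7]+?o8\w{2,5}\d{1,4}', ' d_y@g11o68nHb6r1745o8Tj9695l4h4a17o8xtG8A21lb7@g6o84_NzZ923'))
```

Pattern: zero or more of one of [g1]; then one or more of a character in [3-7] (lazy); then the literal 'o8', then 2 to 5 of a word character, then 1 to 4 of a digit.
`fullmatch` succeeds only if the pattern covers the string from start to end.
Here there's no way to consume every character, so the call returns None, and `bool(None)` is False.

False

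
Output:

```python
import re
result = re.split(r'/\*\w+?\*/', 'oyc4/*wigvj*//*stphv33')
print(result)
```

Matches to split on: at [4:13] → '/*wigvj*/'.
Each match becomes a cut point; 2 segments remain.

['oyc4', '/*stphv33']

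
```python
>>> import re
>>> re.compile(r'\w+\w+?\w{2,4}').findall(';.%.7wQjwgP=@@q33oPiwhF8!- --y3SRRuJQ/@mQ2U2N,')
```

['7wQjwgP', 'q33oPiwhF8', 'y3SRRuJQ', 'mQ2U2N']

This matches one or more of a word character; then one or more of a word character (lazy), then 2 to 4 of a word character.
Walking the string: at [4:11] → '7wQjwgP'; at [14:24] → 'q33oPiwhF8'; at [29:37] → 'y3SRRuJQ'; at [39:45] → 'mQ2U2N'.
No capturing groups, so `findall` returns the 4 full match strings.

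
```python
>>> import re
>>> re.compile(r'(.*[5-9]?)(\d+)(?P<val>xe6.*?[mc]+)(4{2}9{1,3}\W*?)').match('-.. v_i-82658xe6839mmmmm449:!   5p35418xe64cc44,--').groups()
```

('-.. v_i-8265', '8', 'xe6839mmmmm', '449')

This matches zero or more of any character, then optionally a character in [5-9] (captured); then one or more of a digit (captured); then the literal 'xe6', then zero or more of any character (lazy), then one or more of one of [mc] (captured as 'val'); then exactly 2 of the literal '4', then 1 to 3 of the literal '9', then zero or more of a non-word character (lazy) (captured).
A non-greedy quantifier consumes as few characters as it can — just enough that the remainder of the pattern still matches from where it stops; whatever follows it matches normally.
With `match`, the pattern is implicitly anchored at the beginning.
The match spans [0:27] → '-.. v_i-82658xe6839mmmmm449'.
Captured: group 1 = '-.. v_i-8265', group 2 = '8', group 3 = 'xe6839mmmmm', group 4 = '449'.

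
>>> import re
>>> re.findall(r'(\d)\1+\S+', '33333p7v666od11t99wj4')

['3']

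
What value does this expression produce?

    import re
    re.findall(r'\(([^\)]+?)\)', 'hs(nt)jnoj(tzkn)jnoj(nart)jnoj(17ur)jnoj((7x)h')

With a single group, `findall` returns only what that group captured — 5 items.

['nt', 'tzkn', 'nart', '17ur', '(7x']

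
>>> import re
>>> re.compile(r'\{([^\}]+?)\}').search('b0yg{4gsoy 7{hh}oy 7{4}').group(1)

`re.search` tries every starting position until one works.
The match spans [4:16] → '{4gsoy 7{hh}'.
Captured: group 1 = '4gsoy 7{hh'.

'4gsoy 7{hh'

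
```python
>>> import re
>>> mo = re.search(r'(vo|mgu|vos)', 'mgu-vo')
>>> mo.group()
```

The match spans [0:3] → 'mgu'.

'mgu'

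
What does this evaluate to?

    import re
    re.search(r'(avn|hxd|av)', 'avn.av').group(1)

'avn'

The regex engine tests alternatives in the order written; an earlier branch that matches wins even if a later one would match more.
Unlike `match`, `search` isn't anchored — it looks for the pattern anywhere in the string.
The match spans [0:3] → 'avn'.
Captured: group 1 = 'avn'.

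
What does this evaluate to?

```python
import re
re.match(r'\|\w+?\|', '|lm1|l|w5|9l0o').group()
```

'|lm1|'

`match` is anchored at position 0; if the pattern doesn't fit there, it returns None.
The match spans [0:5] → '|lm1|'.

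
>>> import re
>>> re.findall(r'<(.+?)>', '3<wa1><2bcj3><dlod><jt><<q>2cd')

Lazy quantifiers expand one character at a time until the remainder of the pattern can match.
Walking the string: at [1:6] match '<wa1>', group 1 = 'wa1'; at [6:13] match '<2bcj3>', group 1 = '2bcj3'; at [13:19] match '<dlod>', group 1 = 'dlod'; at [19:23] match '<jt>', group 1 = 'jt'; at [23:27] match '<<q>', group 1 = '<q'.
With a single group, `findall` returns only what that group captured — 5 items.

['wa1', '2bcj3', 'dlod', 'jt', '<q']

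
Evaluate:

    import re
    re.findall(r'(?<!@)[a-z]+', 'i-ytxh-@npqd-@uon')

A negative assertion filters positions out without eating any characters.
With no groups in the pattern, `findall` gives back each whole match — 4 here.

['i', 'ytxh', 'pqd', 'on']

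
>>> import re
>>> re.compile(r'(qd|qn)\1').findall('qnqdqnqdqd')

The backreference `\1` re-matches whatever the first group consumed, character for character.
Walking the string: at [6:10] match 'qdqd', group 1 = 'qd'.
`findall` collects group 1 from the one match (1 total).

['qd']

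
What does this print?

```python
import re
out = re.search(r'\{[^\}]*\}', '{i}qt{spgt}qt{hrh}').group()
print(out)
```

{i}

`re.search` tries every starting position until one works.
The match spans [0:3] → '{i}'.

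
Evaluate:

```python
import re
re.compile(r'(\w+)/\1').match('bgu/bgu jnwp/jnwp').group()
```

'bgu/bgu'

`\1` has to match the exact text group 1 already captured.
With `match`, the pattern is implicitly anchored at the beginning.
The match spans [0:7] → 'bgu/bgu'.
Captured: group 1 = 'bgu'.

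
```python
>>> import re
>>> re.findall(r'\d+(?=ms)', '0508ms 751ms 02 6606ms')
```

The lookaround is zero-width — it requires the adjacent text to match without consuming it, so the asserted text isn't part of the match.
Walking the string: at [0:4] → '0508'; at [7:10] → '751'; at [16:20] → '6606'.
No capturing groups, so `findall` returns the 3 full match strings.

['0508', '751', '6606']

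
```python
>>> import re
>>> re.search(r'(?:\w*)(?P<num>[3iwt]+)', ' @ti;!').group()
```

This matches zero or more of a word character (non-capturing group); then one or more of one of [3iwt] (captured as 'num').
The match spans [2:4] → 'ti'.

'ti'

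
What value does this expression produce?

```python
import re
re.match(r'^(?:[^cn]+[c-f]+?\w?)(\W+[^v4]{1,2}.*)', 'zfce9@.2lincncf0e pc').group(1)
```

'@.2lincncf0e pc'

Pattern: anchored at the start of the string; then one or more of any character except [cn], then one or more of a character in [c-f] (lazy), then optionally a word character (non-capturing group); then one or more of a non-word character, then 1 to 2 of any character except [v4], then zero or more of any character (captured).
`re.match` only tries the pattern at the start of the string.
The match spans [0:20] → 'zfce9@.2lincncf0e pc'.
Captured: group 1 = '@.2lincncf0e pc'.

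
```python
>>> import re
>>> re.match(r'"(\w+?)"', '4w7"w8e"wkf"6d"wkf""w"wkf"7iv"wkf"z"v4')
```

`re.match` only tries the pattern at the start of the string.
Here the pattern fails at index 0, so the call returns None.

None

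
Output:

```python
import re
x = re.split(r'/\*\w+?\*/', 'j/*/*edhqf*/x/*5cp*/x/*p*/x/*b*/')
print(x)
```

Matches to split on: at [3:12] → '/*edhqf*/'; at [13:20] → '/*5cp*/'; at [21:26] → '/*p*/'; at [27:32] → '/*b*/'.
The string is cut at each match, leaving 5 pieces.

['j/*', 'x', 'x', 'x', '']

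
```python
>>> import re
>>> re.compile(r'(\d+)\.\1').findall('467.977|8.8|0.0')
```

After group 1 captures some text, `\1` only succeeds where that same text appears again.
Matches: at [8:11] match '8.8', group 1 = '8'; at [12:15] match '0.0', group 1 = '0'.
`findall` collects group 1 from each match (2 total).

['8', '0']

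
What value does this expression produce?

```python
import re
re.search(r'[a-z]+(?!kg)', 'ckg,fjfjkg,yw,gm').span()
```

(0, 3)

Because the assertion is negative and zero-width, positions next to the forbidden text are skipped.
`search` walks the string left to right and returns the first match it finds.
The match spans [0:3] → 'ckg'.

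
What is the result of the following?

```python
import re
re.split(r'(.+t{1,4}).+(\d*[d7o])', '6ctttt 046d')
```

Pattern: one or more of any character, then 1 to 4 of a literal 't' (captured); then one or more of any character; then zero or more of a digit, then one of [d7o] (captured).
Matches to split on: at [0:11] → '6ctttt 046d'.
`re.split` interleaves the captured-group text with the surrounding fragments.

['', '6ctttt', 'd', '']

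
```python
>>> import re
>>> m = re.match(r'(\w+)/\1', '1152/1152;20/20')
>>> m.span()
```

A backreference is literal: `\1` must see the identical characters the first group matched.
`match` is anchored at position 0; if the pattern doesn't fit there, it returns None.
The match spans [0:9] → '1152/1152'.
Captured: group 1 = '1152'.

(0, 9)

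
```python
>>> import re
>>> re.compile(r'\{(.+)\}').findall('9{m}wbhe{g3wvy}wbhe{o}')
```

Walking the string: at [1:22] match '{m}wbhe{g3wvy}wbhe{o}', group 1 = 'm}wbhe{g3wvy}wbhe{o'.
Because there's exactly one group, `findall` drops the full match and keeps group 1 from the one hit.

['m}wbhe{g3wvy}wbhe{o']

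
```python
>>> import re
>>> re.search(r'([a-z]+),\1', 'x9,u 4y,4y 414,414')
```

`\1` has to match the exact text group 1 already captured.
`re.search` tries every starting position until one works.
Here no position works, so the call returns None.

None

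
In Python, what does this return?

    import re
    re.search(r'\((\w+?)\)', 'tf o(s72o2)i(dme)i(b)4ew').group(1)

The match spans [4:11] → '(s72o2)'.
Captured: group 1 = 's72o2'.

's72o2'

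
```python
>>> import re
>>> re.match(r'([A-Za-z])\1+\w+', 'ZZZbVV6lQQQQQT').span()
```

After group 1 captures some text, `\1` only succeeds where that same text appears again.
With `match`, the pattern is implicitly anchored at the beginning.
The match spans [0:14] → 'ZZZbVV6lQQQQQT'.
Captured: group 1 = 'Z'.

(0, 14)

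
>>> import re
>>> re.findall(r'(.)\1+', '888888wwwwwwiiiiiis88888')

`\1` has to match the exact text group 1 already captured.
One capturing group, so `findall` returns just the captured substring from each match — 4 in all.

['8', 'w', 'i', '8']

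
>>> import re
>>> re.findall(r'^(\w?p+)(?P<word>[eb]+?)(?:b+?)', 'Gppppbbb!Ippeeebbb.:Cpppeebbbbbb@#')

[('Gpppp', 'b')]

The pattern matches anchored at the start of the string; then optionally a word character, then one or more of the literal 'p' (captured); then one or more of one of [eb] (lazy) (captured as 'word'); then one or more of a literal 'b' (lazy) (non-capturing group).
A `+?`/`*?`/`{m,n}?` starts at its minimum and grows only as far as needed for what follows to match.
Scanning left to right: at [0:7] match 'Gppppbb', groups = ('Gpppp', 'b').
Multiple groups make `findall` return tuples — one 2-tuple for the one match.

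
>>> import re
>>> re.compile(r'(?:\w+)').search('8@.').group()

'8'

This matches one or more of a word character (non-capturing group).
`search` walks the string left to right and returns the first match it finds.
The match spans [0:1] → '8'.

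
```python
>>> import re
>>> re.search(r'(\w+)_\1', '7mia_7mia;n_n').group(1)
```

After group 1 captures some text, `\1` only succeeds where that same text appears again.
`re.search` tries every starting position until one works.
The match spans [0:9] → '7mia_7mia'.
Captured: group 1 = '7mia'.

'7mia'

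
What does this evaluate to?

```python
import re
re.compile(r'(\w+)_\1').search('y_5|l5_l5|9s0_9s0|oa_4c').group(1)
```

`\1` has to match the exact text group 1 already captured.
`re.search` tries every starting position until one works.
The match spans [4:9] → 'l5_l5'.
Captured: group 1 = 'l5'.

'l5'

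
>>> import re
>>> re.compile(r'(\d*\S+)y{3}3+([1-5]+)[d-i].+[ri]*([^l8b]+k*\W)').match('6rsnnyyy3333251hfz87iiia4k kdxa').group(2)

The pattern matches zero or more of a digit, then one or more of a non-whitespace character (captured); then exactly 3 of the literal 'y', then one or more of a literal '3'; then one or more of a character in [1-5] (captured); then a character in [d-i], then one or more of any character, then zero or more of one of [ri]; then one or more of any character except [l8b], then zero or more of the literal 'k', then a non-word character (captured).
`re.match` only tries the pattern at the start of the string.
The match spans [0:27] → '6rsnnyyy3333251hfz87iiia4k '.
Captured: group 1 = '6rsnn', group 2 = '251', group 3 = 'k '.

'251'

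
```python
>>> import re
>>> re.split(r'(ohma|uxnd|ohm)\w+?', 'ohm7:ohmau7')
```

['', 'ohm', ':', 'ohma', '7']

`|` is ordered: at each position the engine commits to the first alternative that works.
With a capturing group present, the delimiter's captured portion is kept in the result list.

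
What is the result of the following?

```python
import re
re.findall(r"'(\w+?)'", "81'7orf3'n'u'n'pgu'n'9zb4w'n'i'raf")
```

One capturing group, so `findall` returns just the captured substring from each match — 5 in all.

['7orf3', 'u', 'pgu', '9zb4w', 'i']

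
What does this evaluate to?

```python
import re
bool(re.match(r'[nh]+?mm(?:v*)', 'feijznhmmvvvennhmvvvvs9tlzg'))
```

`re.match` won't scan ahead — the pattern has to work from the very first character.
Here the string doesn't start with a match, so the call returns None, and `bool(None)` is False.

False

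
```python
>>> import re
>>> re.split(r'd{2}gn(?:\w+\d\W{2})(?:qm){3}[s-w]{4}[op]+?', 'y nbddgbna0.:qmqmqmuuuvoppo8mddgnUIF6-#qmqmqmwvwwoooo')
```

The pattern matches exactly 2 of the literal 'd', then the literal 'gn'; then one or more of a word character, then a digit, then exactly 2 of a non-word character (non-capturing group); then the literal 'qm' repeated 3 times, then exactly 4 of a character in [s-w], then one or more of one of [op] (lazy).
A `+?`/`*?`/`{m,n}?` starts at its minimum and grows only as far as needed for what follows to match.
Matches to split on: at [29:50] → 'ddgnUIF6-#qmqmqmwvwwo'.
Each match becomes a cut point; 2 segments remain.

['y nbddgbna0.:qmqmqmuuuvoppo8m', 'ooo']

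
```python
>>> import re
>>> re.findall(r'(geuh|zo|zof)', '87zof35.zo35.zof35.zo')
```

['zo', 'zo', 'zo', 'zo']

Alternation tries branches left to right and keeps the first one that lets the overall match succeed at that position.
`findall` collects group 1 from each match (4 total).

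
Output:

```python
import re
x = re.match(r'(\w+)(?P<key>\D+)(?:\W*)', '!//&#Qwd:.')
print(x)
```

None

Pattern: one or more of a word character (captured); then one or more of a non-digit (captured as 'key'); then zero or more of a non-word character (non-capturing group).
`match` is anchored at position 0; if the pattern doesn't fit there, it returns None.
Here position 0 doesn't satisfy it, so the call returns None.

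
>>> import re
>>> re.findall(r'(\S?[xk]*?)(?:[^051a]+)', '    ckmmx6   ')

Pattern: optionally a non-whitespace character, then zero or more of one of [xk] (lazy) (captured); then one or more of any character except [051a] (non-capturing group).
Scanning left to right: at [0:13] match '    ckmmx6   ', group 1 = ''.
With a single group, `findall` returns only what that group captured — 1 item.

['']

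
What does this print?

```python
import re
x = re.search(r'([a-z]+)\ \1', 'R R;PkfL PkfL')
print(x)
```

None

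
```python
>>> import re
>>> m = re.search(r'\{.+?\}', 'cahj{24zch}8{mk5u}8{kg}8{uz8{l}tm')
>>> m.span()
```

(4, 11)

A non-greedy quantifier consumes as few characters as it can — just enough that the remainder of the pattern still matches from where it stops; whatever follows it matches normally.
`re.search` tries every starting position until one works.
The match spans [4:11] → '{24zch}'.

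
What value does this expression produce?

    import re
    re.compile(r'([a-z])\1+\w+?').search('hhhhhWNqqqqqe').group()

'hhhhhW'

The backreference `\1` re-matches whatever the first group consumed, character for character.
Unlike `match`, `search` isn't anchored — it looks for the pattern anywhere in the string.
The match spans [0:6] → 'hhhhhW'.
Captured: group 1 = 'h'.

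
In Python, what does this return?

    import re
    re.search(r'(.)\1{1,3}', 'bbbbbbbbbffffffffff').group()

The backreference `\1` re-matches whatever the first group consumed, character for character.
`search` walks the string left to right and returns the first match it finds.
The match spans [0:4] → 'bbbb'.
Captured: group 1 = 'b'.

'bbbb'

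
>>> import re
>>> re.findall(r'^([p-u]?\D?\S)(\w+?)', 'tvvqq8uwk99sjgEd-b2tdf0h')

[('tvv', 'q')]

Pattern: anchored at the start of the string; then optionally a character in [p-u], then optionally a non-digit, then a non-whitespace character (captured); then one or more of a word character (lazy) (captured).
Matches: at [0:4] match 'tvvq', groups = ('tvv', 'q').
With 2 capturing groups, `findall` returns a 2-tuple per match.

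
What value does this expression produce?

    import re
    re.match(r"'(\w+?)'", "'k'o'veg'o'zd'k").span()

`match` is anchored at position 0; if the pattern doesn't fit there, it returns None.
The match spans [0:3] → "'k'".
Captured: group 1 = 'k'.

(0, 3)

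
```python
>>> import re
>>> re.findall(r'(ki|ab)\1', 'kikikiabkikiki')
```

['ki', 'ki']

The backreference `\1` re-matches whatever the first group consumed, character for character.
Walking the string: at [0:4] match 'kiki', group 1 = 'ki'; at [8:12] match 'kiki', group 1 = 'ki'.
With a single group, `findall` returns only what that group captured — 2 items.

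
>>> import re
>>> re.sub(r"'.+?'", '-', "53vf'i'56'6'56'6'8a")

Matches: at [4:7] → "'i'"; at [9:12] → "'6'"; at [14:17] → "'6'".
Each match is replaced by '-'.

'53vf-56-56-8a'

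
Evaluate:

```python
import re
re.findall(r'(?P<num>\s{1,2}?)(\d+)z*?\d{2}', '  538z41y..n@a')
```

[('  ', '538')]

This matches 1 to 2 of whitespace (lazy) (captured as 'num'); then one or more of a digit (captured); then zero or more of a literal 'z' (lazy), then exactly 2 of a digit.
Walking the string: at [0:8] match '  538z41', groups = ('  ', '538').
With 2 capturing groups, `findall` returns a 2-tuple per match.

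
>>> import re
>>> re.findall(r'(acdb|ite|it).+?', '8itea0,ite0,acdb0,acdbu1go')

Branches in `(...|...)` are attempted left-to-right; the first branch that allows the whole pattern to succeed is taken.
Matches: at [1:5] match 'itea', group 1 = 'ite'; at [7:11] match 'ite0', group 1 = 'ite'; at [12:17] match 'acdb0', group 1 = 'acdb'; at [18:23] match 'acdbu', group 1 = 'acdb'.
`findall` collects group 1 from each match (4 total).

['ite', 'ite', 'acdb', 'acdb']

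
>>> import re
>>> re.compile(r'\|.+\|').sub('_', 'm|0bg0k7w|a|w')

'm_w'

Matches: at [1:12] → '|0bg0k7w|a|'.
Each match is replaced by '_'.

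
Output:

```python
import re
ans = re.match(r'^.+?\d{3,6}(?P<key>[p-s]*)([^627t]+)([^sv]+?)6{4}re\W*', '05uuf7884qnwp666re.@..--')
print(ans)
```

None

`re.match` only tries the pattern at the start of the string.
Here position 0 doesn't satisfy it, so the call returns None.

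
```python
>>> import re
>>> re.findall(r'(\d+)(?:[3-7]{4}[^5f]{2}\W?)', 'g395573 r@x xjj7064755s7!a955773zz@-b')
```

['39', '706', '95']

The pattern matches one or more of a digit (captured); then exactly 4 of a character in [3-7], then exactly 2 of any character except [5f], then optionally a non-word character (non-capturing group).
Walking the string: at [1:10] match '395573 r@', group 1 = '39'; at [15:25] match '7064755s7!', group 1 = '706'; at [26:35] match '955773zz@', group 1 = '95'.
With a single group, `findall` returns only what that group captured — 3 items.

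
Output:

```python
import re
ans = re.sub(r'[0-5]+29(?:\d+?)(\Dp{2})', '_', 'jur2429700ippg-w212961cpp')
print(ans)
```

jur_g-w_

This matches one or more of a character in [0-5], then the literal '29'; then one or more of a digit (lazy) (non-capturing group); then a non-digit, then exactly 2 of the literal 'p' (captured).
Matches: at [3:13] → '2429700ipp'; at [16:25] → '212961cpp'.
`sub` substitutes '_' at each match site.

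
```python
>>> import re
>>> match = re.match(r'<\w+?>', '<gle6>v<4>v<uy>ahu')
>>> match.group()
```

'<gle6>'

`match` is anchored at position 0; if the pattern doesn't fit there, it returns None.
The match spans [0:6] → '<gle6>'.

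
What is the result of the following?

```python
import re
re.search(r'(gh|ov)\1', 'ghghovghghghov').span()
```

(0, 4)

After group 1 captures some text, `\1` only succeeds where that same text appears again.
`re.search` scans for the first position where the pattern succeeds.
The match spans [0:4] → 'ghgh'.
Captured: group 1 = 'gh'.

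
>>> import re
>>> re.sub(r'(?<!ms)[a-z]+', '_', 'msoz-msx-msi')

Because the assertion is negative and zero-width, positions next to the forbidden text are skipped.
Every occurrence is swapped for '_'.

'_-_-_'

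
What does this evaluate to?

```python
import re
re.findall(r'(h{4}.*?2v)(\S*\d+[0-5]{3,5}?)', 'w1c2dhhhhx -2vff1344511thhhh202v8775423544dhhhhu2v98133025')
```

This matches exactly 4 of the literal 'h', then zero or more of any character (lazy), then the literal '2v' (captured); then zero or more of a non-whitespace character, then one or more of a digit, then 3 to 5 of a character in [0-5] (lazy) (captured).
Walking the string: at [5:58] match 'hhhhx -2vff1344511thhhh202v8775423544dhhhhu2v98133025', groups = ('hhhhx -2v', 'ff1344511thhhh202v8775423544dhhhhu2v98133025').
Multiple groups make `findall` return tuples — one 2-tuple for the one match.

[('hhhhx -2v', 'ff1344511thhhh202v8775423544dhhhhu2v98133025')]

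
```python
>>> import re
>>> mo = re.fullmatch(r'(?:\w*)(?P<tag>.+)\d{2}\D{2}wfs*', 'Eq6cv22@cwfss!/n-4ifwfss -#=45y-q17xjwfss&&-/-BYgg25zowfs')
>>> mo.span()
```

(0, 57)

Pattern: zero or more of a word character (non-capturing group); then one or more of any character (captured as 'tag'); then exactly 2 of a digit, then exactly 2 of a non-digit; then the literal 'wf', then zero or more of a literal 's'.
`re.fullmatch` requires the pattern to consume the entire string.
The match spans [0:57] → 'Eq6cv22@cwfss!/n-4ifwfss -#=45y-q17xjwfss&&-/-BYgg25zowfs'.
Captured: group 1 = '@cwfss!/n-4ifwfss -#=45y-q17xjwfss&&-/-BYgg'.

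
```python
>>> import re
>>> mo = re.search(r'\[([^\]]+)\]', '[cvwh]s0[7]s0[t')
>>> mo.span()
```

`search` walks the string left to right and returns the first match it finds.
The match spans [0:6] → '[cvwh]'.
Captured: group 1 = 'cvwh'.

(0, 6)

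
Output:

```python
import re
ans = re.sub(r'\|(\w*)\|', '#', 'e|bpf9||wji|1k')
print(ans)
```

Matches: at [1:7] → '|bpf9|'; at [7:12] → '|wji|'.
Every occurrence is swapped for '#'.

e##1k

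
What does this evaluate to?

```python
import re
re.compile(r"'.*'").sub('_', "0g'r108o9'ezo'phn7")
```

'0g_phn7'

Matches: at [2:14] → "'r108o9'ezo'".
Each match is replaced by '_'.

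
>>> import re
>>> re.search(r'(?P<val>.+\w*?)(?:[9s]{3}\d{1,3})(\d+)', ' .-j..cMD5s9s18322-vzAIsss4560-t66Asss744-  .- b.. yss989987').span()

(0, 60)

This matches one or more of any character, then zero or more of a word character (lazy) (captured as 'val'); then exactly 3 of one of [9s], then 1 to 3 of a digit (non-capturing group); then one or more of a digit (captured).
The match spans [0:60] → ' .-j..cMD5s9s18322-vzAIsss4560-t66Asss744-  .- b.. yss989987'.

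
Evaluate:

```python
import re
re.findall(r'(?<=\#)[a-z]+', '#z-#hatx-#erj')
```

['z', 'hatx', 'erj']

The `(?=…)`/`(?<=…)` assertion just peeks at neighbouring text; it doesn't advance the match position.
`findall` yields the raw match text (3 of them) because the pattern has no groups.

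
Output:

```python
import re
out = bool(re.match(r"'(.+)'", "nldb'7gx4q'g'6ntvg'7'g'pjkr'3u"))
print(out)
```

False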